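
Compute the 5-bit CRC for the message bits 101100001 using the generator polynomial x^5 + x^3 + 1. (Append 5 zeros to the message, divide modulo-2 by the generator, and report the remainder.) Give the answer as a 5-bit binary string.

Append 5 zeros: 10110000100000. Divide by 101001 (XOR where the leading bit is 1):
  pos 0: 101100 XOR 101001 = 000101
  pos 3: 101001 XOR 101001 = 000000
Remainder (last 5 bits) = 00000. This is the CRC / FCS.

00000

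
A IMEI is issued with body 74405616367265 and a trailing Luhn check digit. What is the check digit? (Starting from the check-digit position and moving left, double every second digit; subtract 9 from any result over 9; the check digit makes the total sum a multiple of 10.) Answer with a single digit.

5

Partial digits right→left: 5 6 2 7 6 3 6 1 6 5 0 4 4 7
Double every second digit counting from the check-digit position (so the 1st, 3rd, 5th, ... of the partial from the right).
  doubled (with −9 where >9): 1 4 3 3 3 0 8 → sum 22
  kept as-is: 6 7 3 1 5 4 7 → sum 33
Total = 22 + 33 = 55.
Check digit = (10 − (55 mod 10)) mod 10 = 5.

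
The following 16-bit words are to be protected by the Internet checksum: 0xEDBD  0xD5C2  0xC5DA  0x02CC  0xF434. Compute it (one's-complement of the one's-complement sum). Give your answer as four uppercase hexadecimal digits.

One's-complement addition (fold any carry out of bit 15 back into bit 0):
  0xEDBD + 0xD5C2 = 0x1C37F → wrap carry → 0xC380
  0xC380 + 0xC5DA = 0x1895A → wrap carry → 0x895B
  0x895B + 0x02CC = 0x08C27
  0x8C27 + 0xF434 = 0x1805B → wrap carry → 0x805C
One's-complement sum = 0x805C.
Checksum = ~0x805C & 0xFFFF = 0x7FA3.

7FA3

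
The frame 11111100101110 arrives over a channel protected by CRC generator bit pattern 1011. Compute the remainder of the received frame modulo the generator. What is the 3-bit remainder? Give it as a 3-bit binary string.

011

Modulo-2 division of 11111100101110 by 1011:
  pos 0: 1111 XOR 1011 = 0100
  pos 1: 1001 XOR 1011 = 0010
  pos 3: 1010 XOR 1011 = 0001
  pos 6: 1010 XOR 1011 = 0001
  pos 9: 1111 XOR 1011 = 0100
  pos 10: 1000 XOR 1011 = 0011
Remainder = 011 (nonzero — an error is detected).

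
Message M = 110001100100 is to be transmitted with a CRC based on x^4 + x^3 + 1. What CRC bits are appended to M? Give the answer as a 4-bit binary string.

1101

Append 4 zeros: 1100011001000000. Divide by 11001 (XOR where the leading bit is 1):
  pos 0: 11000 XOR 11001 = 00001
  pos 4: 11100 XOR 11001 = 00101
  pos 6: 10110 XOR 11001 = 01111
  pos 7: 11110 XOR 11001 = 00111
  pos 9: 11100 XOR 11001 = 00101
  pos 11: 10100 XOR 11001 = 01101
Remainder (last 4 bits) = 1101. This is the CRC / FCS.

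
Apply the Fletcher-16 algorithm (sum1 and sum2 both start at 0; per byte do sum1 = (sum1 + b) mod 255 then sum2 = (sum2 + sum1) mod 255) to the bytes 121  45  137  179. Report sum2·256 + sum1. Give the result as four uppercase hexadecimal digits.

34E3

Running sums (mod 255):
  after byte 0 (121): sum1=121, sum2=121
  after byte 1 (45): sum1=166, sum2=32
  after byte 2 (137): sum1=48, sum2=80
  after byte 3 (179): sum1=227, sum2=52
Checksum = sum2·256 + sum1 = 52·256 + 227 = 13539 = 0x34E3.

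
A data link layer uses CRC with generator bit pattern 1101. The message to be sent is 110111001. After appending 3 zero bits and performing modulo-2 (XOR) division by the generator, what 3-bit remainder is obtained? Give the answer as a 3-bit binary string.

Append 3 zeros: 110111001000. Divide by 1101 (XOR where the leading bit is 1):
  pos 0: 1101 XOR 1101 = 0000
  pos 4: 1100 XOR 1101 = 0001
  pos 7: 1100 XOR 1101 = 0001
Remainder (last 3 bits) = 010. This is the CRC / FCS.

010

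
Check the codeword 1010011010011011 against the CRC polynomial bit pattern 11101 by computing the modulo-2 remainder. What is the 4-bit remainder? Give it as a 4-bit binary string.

0111

Modulo-2 division of 1010011010011011 by 11101:
  pos 0: 10100 XOR 11101 = 01001
  pos 1: 10011 XOR 11101 = 01110
  pos 2: 11101 XOR 11101 = 00000
  pos 8: 10011 XOR 11101 = 01110
  pos 9: 11100 XOR 11101 = 00001
Remainder = 0111 (nonzero — an error is detected).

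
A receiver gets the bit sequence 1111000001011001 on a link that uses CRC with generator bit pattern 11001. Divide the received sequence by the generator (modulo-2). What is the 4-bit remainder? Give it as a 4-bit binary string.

0111

Modulo-2 division of 1111000001011001 by 11001:
  pos 0: 11110 XOR 11001 = 00111
  pos 2: 11100 XOR 11001 = 00101
  pos 4: 10100 XOR 11001 = 01101
  pos 5: 11011 XOR 11001 = 00010
  pos 8: 10011 XOR 11001 = 01010
  pos 9: 10100 XOR 11001 = 01101
  pos 10: 11010 XOR 11001 = 00011
Remainder = 0111 (nonzero — an error is detected).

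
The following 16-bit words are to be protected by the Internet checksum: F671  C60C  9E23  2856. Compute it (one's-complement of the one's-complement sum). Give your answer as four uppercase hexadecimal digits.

One's-complement addition (fold any carry out of bit 15 back into bit 0):
  0xF671 + 0xC60C = 0x1BC7D → wrap carry → 0xBC7E
  0xBC7E + 0x9E23 = 0x15AA1 → wrap carry → 0x5AA2
  0x5AA2 + 0x2856 = 0x082F8
One's-complement sum = 0x82F8.
Checksum = ~0x82F8 & 0xFFFF = 0x7D07.

7D07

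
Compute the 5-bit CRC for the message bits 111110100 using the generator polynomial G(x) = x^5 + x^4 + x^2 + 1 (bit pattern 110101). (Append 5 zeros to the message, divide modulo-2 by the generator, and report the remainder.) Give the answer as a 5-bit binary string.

Append 5 zeros: 11111010000000. Divide by 110101 (XOR where the leading bit is 1):
  pos 0: 111110 XOR 110101 = 001011
  pos 2: 101110 XOR 110101 = 011011
  pos 3: 110110 XOR 110101 = 000011
  pos 7: 110000 XOR 110101 = 000101
Remainder (last 5 bits) = 01010. This is the CRC / FCS.

01010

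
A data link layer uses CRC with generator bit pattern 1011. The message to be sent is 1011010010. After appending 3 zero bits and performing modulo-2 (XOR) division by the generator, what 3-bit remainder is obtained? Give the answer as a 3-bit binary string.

111

Append 3 zeros: 1011010010000. Divide by 1011 (XOR where the leading bit is 1):
  pos 0: 1011 XOR 1011 = 0000
  pos 5: 1001 XOR 1011 = 0010
  pos 7: 1000 XOR 1011 = 0011
  pos 9: 1100 XOR 1011 = 0111
Remainder (last 3 bits) = 111. This is the CRC / FCS.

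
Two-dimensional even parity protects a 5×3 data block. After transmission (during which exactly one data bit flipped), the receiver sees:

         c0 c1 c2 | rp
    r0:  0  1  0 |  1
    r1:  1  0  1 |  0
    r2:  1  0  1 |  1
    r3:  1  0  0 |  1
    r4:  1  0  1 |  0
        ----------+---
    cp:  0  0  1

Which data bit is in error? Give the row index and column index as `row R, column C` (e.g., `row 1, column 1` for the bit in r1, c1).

Recompute each row's even parity and compare to rp:
  r0: data parity 1, sent rp 1 → ok
  r1: data parity 0, sent rp 0 → ok
  r2: data parity 0, sent rp 1 → mismatch
  r3: data parity 1, sent rp 1 → ok
  r4: data parity 0, sent rp 0 → ok
Recompute each column's even parity and compare to cp:
  c0: data parity 0, sent cp 0 → ok
  c1: data parity 1, sent cp 0 → mismatch
  c2: data parity 1, sent cp 1 → ok
Exactly one row (r2) and one column (c1) fail → the flipped bit is at their intersection.

row 2, column 1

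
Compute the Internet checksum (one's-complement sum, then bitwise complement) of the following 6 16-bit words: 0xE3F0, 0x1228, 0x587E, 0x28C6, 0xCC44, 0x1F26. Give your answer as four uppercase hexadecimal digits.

One's-complement addition (fold any carry out of bit 15 back into bit 0):
  0xE3F0 + 0x1228 = 0x0F618
  0xF618 + 0x587E = 0x14E96 → wrap carry → 0x4E97
  0x4E97 + 0x28C6 = 0x0775D
  0x775D + 0xCC44 = 0x143A1 → wrap carry → 0x43A2
  0x43A2 + 0x1F26 = 0x062C8
One's-complement sum = 0x62C8.
Checksum = ~0x62C8 & 0xFFFF = 0x9D37.

9D37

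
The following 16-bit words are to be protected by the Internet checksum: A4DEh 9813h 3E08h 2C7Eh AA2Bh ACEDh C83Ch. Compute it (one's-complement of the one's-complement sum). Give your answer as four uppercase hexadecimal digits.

One's-complement addition (fold any carry out of bit 15 back into bit 0):
  0xA4DE + 0x9813 = 0x13CF1 → wrap carry → 0x3CF2
  0x3CF2 + 0x3E08 = 0x07AFA
  0x7AFA + 0x2C7E = 0x0A778
  0xA778 + 0xAA2B = 0x151A3 → wrap carry → 0x51A4
  0x51A4 + 0xACED = 0x0FE91
  0xFE91 + 0xC83C = 0x1C6CD → wrap carry → 0xC6CE
One's-complement sum = 0xC6CE.
Checksum = ~0xC6CE & 0xFFFF = 0x3931.

3931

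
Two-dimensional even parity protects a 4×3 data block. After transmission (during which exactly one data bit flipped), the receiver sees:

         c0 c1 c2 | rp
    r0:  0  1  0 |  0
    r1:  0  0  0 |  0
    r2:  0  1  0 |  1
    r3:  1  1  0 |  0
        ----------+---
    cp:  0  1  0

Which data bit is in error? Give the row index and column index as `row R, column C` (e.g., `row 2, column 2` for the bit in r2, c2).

Recompute each row's even parity and compare to rp:
  r0: data parity 1, sent rp 0 → mismatch
  r1: data parity 0, sent rp 0 → ok
  r2: data parity 1, sent rp 1 → ok
  r3: data parity 0, sent rp 0 → ok
Recompute each column's even parity and compare to cp:
  c0: data parity 1, sent cp 0 → mismatch
  c1: data parity 1, sent cp 1 → ok
  c2: data parity 0, sent cp 0 → ok
Exactly one row (r0) and one column (c0) fail → the flipped bit is at their intersection.

row 0, column 0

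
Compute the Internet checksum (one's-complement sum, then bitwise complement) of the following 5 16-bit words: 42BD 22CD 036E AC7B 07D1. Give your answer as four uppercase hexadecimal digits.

E2BA

One's-complement addition (fold any carry out of bit 15 back into bit 0):
  0x42BD + 0x22CD = 0x0658A
  0x658A + 0x036E = 0x068F8
  0x68F8 + 0xAC7B = 0x11573 → wrap carry → 0x1574
  0x1574 + 0x07D1 = 0x01D45
One's-complement sum = 0x1D45.
Checksum = ~0x1D45 & 0xFFFF = 0xE2BA.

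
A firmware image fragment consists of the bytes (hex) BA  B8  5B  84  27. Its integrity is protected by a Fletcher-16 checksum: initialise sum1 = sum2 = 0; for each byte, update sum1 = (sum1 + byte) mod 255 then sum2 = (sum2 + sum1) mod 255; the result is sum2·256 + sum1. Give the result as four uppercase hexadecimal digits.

Running sums (mod 255):
  after byte 0 (BA): sum1=186, sum2=186
  after byte 1 (B8): sum1=115, sum2=46
  after byte 2 (5B): sum1=206, sum2=252
  after byte 3 (84): sum1=83, sum2=80
  after byte 4 (27): sum1=122, sum2=202
Checksum = sum2·256 + sum1 = 202·256 + 122 = 51834 = 0xCA7A.

CA7A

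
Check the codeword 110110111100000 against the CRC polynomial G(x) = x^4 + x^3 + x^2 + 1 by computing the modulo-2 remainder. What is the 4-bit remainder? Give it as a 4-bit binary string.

0000

Modulo-2 division of 110110111100000 by 11101:
  pos 0: 11011 XOR 11101 = 00110
  pos 2: 11001 XOR 11101 = 00100
  pos 4: 10011 XOR 11101 = 01110
  pos 5: 11101 XOR 11101 = 00000
Remainder = 0000 (zero — the frame passes the CRC check).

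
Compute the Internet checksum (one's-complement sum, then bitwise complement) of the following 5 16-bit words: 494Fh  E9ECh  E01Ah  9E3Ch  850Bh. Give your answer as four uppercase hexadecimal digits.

One's-complement addition (fold any carry out of bit 15 back into bit 0):
  0x494F + 0xE9EC = 0x1333B → wrap carry → 0x333C
  0x333C + 0xE01A = 0x11356 → wrap carry → 0x1357
  0x1357 + 0x9E3C = 0x0B193
  0xB193 + 0x850B = 0x1369E → wrap carry → 0x369F
One's-complement sum = 0x369F.
Checksum = ~0x369F & 0xFFFF = 0xC960.

C960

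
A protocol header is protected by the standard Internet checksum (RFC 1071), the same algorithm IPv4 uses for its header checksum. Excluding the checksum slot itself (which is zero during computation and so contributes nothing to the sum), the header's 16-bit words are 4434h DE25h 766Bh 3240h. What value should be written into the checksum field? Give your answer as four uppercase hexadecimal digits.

One's-complement addition (fold any carry out of bit 15 back into bit 0):
  0x4434 + 0xDE25 = 0x12259 → wrap carry → 0x225A
  0x225A + 0x766B = 0x098C5
  0x98C5 + 0x3240 = 0x0CB05
One's-complement sum = 0xCB05.
Checksum = ~0xCB05 & 0xFFFF = 0x34FA.

34FA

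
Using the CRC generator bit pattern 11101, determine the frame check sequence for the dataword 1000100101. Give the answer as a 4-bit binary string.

1001

Append 4 zeros: 10001001010000. Divide by 11101 (XOR where the leading bit is 1):
  pos 0: 10001 XOR 11101 = 01100
  pos 1: 11000 XOR 11101 = 00101
  pos 3: 10101 XOR 11101 = 01000
  pos 4: 10000 XOR 11101 = 01101
  pos 5: 11011 XOR 11101 = 00110
  pos 7: 11000 XOR 11101 = 00101
  pos 9: 10100 XOR 11101 = 01001
Remainder (last 4 bits) = 1001. This is the CRC / FCS.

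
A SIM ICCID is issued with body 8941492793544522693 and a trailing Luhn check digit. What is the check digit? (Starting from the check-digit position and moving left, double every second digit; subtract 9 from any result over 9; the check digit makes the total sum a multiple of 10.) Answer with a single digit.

Partial digits right→left: 3 9 6 2 2 5 4 4 5 3 9 7 2 9 4 1 4 9 8
Double every second digit counting from the check-digit position (so the 1st, 3rd, 5th, ... of the partial from the right).
  doubled (with −9 where >9): 6 3 4 8 1 9 4 8 8 7 → sum 58
  kept as-is: 9 2 5 4 3 7 9 1 9 → sum 49
Total = 58 + 49 = 107.
Check digit = (10 − (107 mod 10)) mod 10 = 3.

3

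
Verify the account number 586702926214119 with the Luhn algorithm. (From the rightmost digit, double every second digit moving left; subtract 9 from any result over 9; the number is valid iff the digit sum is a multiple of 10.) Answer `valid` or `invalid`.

From the right, keep odd positions and double even positions (subtract 9 from any doubled value over 9):
  doubled (positions 2,4,...): 2 8 4 4 4 5 7 → sum 34
  kept (positions 1,3,...): 9 1 1 6 9 0 6 5 → sum 37
Total = 71.
71 mod 10 = 1, so the number is invalid.

invalid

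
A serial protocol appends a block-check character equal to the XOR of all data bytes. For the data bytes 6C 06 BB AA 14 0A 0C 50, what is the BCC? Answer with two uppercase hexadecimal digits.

XOR the bytes together:
  start with 0x6C
  0x6C ⊕ 0x06 = 0x6A
  0x6A ⊕ 0xBB = 0xD1
  0xD1 ⊕ 0xAA = 0x7B
  0x7B ⊕ 0x14 = 0x6F
  0x6F ⊕ 0x0A = 0x65
  0x65 ⊕ 0x0C = 0x69
  0x69 ⊕ 0x50 = 0x39

39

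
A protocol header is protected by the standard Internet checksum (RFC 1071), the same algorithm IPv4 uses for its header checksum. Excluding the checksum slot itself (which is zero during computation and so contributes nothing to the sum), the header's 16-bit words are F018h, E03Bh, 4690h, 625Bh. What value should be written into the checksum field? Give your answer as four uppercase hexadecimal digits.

One's-complement addition (fold any carry out of bit 15 back into bit 0):
  0xF018 + 0xE03B = 0x1D053 → wrap carry → 0xD054
  0xD054 + 0x4690 = 0x116E4 → wrap carry → 0x16E5
  0x16E5 + 0x625B = 0x07940
One's-complement sum = 0x7940.
Checksum = ~0x7940 & 0xFFFF = 0x86BF.

86BF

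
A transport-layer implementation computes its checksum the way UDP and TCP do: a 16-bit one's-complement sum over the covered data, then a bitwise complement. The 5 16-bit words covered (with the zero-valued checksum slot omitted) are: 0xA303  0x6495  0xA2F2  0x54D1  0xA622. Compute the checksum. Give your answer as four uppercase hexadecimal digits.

5A80

One's-complement addition (fold any carry out of bit 15 back into bit 0):
  0xA303 + 0x6495 = 0x10798 → wrap carry → 0x0799
  0x0799 + 0xA2F2 = 0x0AA8B
  0xAA8B + 0x54D1 = 0x0FF5C
  0xFF5C + 0xA622 = 0x1A57E → wrap carry → 0xA57F
One's-complement sum = 0xA57F.
Checksum = ~0xA57F & 0xFFFF = 0x5A80.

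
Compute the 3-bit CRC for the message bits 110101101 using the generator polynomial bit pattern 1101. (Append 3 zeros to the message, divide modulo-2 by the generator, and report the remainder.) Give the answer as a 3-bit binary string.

Append 3 zeros: 110101101000. Divide by 1101 (XOR where the leading bit is 1):
  pos 0: 1101 XOR 1101 = 0000
  pos 5: 1101 XOR 1101 = 0000
Remainder (last 3 bits) = 000. This is the CRC / FCS.

000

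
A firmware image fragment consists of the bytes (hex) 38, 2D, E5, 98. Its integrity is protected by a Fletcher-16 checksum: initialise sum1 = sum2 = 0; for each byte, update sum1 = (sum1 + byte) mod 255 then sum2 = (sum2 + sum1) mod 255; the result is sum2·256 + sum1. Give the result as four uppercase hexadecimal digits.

CCE3

Running sums (mod 255):
  after byte 0 (38): sum1=56, sum2=56
  after byte 1 (2D): sum1=101, sum2=157
  after byte 2 (E5): sum1=75, sum2=232
  after byte 3 (98): sum1=227, sum2=204
Checksum = sum2·256 + sum1 = 204·256 + 227 = 52451 = 0xCCE3.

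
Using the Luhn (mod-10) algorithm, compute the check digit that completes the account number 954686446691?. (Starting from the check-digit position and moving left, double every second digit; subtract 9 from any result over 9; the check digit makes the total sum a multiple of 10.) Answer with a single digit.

0

Partial digits right→left: 1 9 6 6 4 4 6 8 6 4 5 9
Double every second digit counting from the check-digit position (so the 1st, 3rd, 5th, ... of the partial from the right).
  doubled (with −9 where >9): 2 3 8 3 3 1 → sum 20
  kept as-is: 9 6 4 8 4 9 → sum 40
Total = 20 + 40 = 60.
Check digit = (10 − (60 mod 10)) mod 10 = 0.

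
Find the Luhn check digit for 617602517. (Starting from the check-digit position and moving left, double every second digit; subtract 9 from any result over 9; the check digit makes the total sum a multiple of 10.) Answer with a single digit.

Partial digits right→left: 7 1 5 2 0 6 7 1 6
Double every second digit counting from the check-digit position (so the 1st, 3rd, 5th, ... of the partial from the right).
  doubled (with −9 where >9): 5 1 0 5 3 → sum 14
  kept as-is: 1 2 6 1 → sum 10
Total = 14 + 10 = 24.
Check digit = (10 − (24 mod 10)) mod 10 = 6.

6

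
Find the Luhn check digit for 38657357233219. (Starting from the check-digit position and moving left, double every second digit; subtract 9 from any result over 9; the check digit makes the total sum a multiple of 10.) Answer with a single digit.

5

Partial digits right→left: 9 1 2 3 3 2 7 5 3 7 5 6 8 3
Double every second digit counting from the check-digit position (so the 1st, 3rd, 5th, ... of the partial from the right).
  doubled (with −9 where >9): 9 4 6 5 6 1 7 → sum 38
  kept as-is: 1 3 2 5 7 6 3 → sum 27
Total = 38 + 27 = 65.
Check digit = (10 − (65 mod 10)) mod 10 = 5.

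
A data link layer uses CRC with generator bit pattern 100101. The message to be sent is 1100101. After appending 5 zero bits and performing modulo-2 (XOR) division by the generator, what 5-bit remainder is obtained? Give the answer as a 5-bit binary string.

Append 5 zeros: 110010100000. Divide by 100101 (XOR where the leading bit is 1):
  pos 0: 110010 XOR 100101 = 010111
  pos 1: 101111 XOR 100101 = 001010
  pos 3: 101000 XOR 100101 = 001101
  pos 5: 110100 XOR 100101 = 010001
  pos 6: 100010 XOR 100101 = 000111
Remainder (last 5 bits) = 00111. This is the CRC / FCS.

00111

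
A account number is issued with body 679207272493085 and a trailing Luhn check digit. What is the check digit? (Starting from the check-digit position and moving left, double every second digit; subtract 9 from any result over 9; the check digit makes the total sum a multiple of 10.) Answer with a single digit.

2

Partial digits right→left: 5 8 0 3 9 4 2 7 2 7 0 2 9 7 6
Double every second digit counting from the check-digit position (so the 1st, 3rd, 5th, ... of the partial from the right).
  doubled (with −9 where >9): 1 0 9 4 4 0 9 3 → sum 30
  kept as-is: 8 3 4 7 7 2 7 → sum 38
Total = 30 + 38 = 68.
Check digit = (10 − (68 mod 10)) mod 10 = 2.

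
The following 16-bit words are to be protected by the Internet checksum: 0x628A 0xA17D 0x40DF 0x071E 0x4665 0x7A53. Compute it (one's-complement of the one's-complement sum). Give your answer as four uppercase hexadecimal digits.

F341

One's-complement addition (fold any carry out of bit 15 back into bit 0):
  0x628A + 0xA17D = 0x10407 → wrap carry → 0x0408
  0x0408 + 0x40DF = 0x044E7
  0x44E7 + 0x071E = 0x04C05
  0x4C05 + 0x4665 = 0x0926A
  0x926A + 0x7A53 = 0x10CBD → wrap carry → 0x0CBE
One's-complement sum = 0x0CBE.
Checksum = ~0x0CBE & 0xFFFF = 0xF341.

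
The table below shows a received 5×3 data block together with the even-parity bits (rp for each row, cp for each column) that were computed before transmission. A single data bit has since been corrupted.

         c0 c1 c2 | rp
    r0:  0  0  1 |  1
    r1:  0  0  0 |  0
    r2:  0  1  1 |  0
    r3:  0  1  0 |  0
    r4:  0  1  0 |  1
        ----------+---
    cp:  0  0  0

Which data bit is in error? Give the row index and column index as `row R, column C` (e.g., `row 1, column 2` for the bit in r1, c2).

row 3, column 1

Recompute each row's even parity and compare to rp:
  r0: data parity 1, sent rp 1 → ok
  r1: data parity 0, sent rp 0 → ok
  r2: data parity 0, sent rp 0 → ok
  r3: data parity 1, sent rp 0 → mismatch
  r4: data parity 1, sent rp 1 → ok
Recompute each column's even parity and compare to cp:
  c0: data parity 0, sent cp 0 → ok
  c1: data parity 1, sent cp 0 → mismatch
  c2: data parity 0, sent cp 0 → ok
Exactly one row (r3) and one column (c1) fail → the flipped bit is at their intersection.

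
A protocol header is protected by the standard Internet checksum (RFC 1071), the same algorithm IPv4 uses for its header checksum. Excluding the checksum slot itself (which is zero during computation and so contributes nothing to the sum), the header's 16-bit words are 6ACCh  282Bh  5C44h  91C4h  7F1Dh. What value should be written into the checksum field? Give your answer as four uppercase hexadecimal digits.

FFE1

One's-complement addition (fold any carry out of bit 15 back into bit 0):
  0x6ACC + 0x282B = 0x092F7
  0x92F7 + 0x5C44 = 0x0EF3B
  0xEF3B + 0x91C4 = 0x180FF → wrap carry → 0x8100
  0x8100 + 0x7F1D = 0x1001D → wrap carry → 0x001E
One's-complement sum = 0x001E.
Checksum = ~0x001E & 0xFFFF = 0xFFE1.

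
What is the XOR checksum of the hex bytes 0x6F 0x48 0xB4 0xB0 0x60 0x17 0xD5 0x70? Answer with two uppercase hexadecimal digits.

XOR the bytes together:
  start with 0x6F
  0x6F ⊕ 0x48 = 0x27
  0x27 ⊕ 0xB4 = 0x93
  0x93 ⊕ 0xB0 = 0x23
  0x23 ⊕ 0x60 = 0x43
  0x43 ⊕ 0x17 = 0x54
  0x54 ⊕ 0xD5 = 0x81
  0x81 ⊕ 0x70 = 0xF1

F1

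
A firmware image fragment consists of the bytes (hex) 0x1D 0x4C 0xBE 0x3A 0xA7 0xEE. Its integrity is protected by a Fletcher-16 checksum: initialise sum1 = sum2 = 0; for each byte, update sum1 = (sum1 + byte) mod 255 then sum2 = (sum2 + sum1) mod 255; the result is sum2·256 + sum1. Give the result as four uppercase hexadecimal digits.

14F8

Running sums (mod 255):
  after byte 0 (0x1D): sum1=29, sum2=29
  after byte 1 (0x4C): sum1=105, sum2=134
  after byte 2 (0xBE): sum1=40, sum2=174
  after byte 3 (0x3A): sum1=98, sum2=17
  after byte 4 (0xA7): sum1=10, sum2=27
  after byte 5 (0xEE): sum1=248, sum2=20
Checksum = sum2·256 + sum1 = 20·256 + 248 = 5368 = 0x14F8.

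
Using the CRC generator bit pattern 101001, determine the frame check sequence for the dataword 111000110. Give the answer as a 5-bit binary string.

11011

Append 5 zeros: 11100011000000. Divide by 101001 (XOR where the leading bit is 1):
  pos 0: 111000 XOR 101001 = 010001
  pos 1: 100011 XOR 101001 = 001010
  pos 3: 101010 XOR 101001 = 000011
  pos 7: 110000 XOR 101001 = 011001
  pos 8: 110010 XOR 101001 = 011011
Remainder (last 5 bits) = 11011. This is the CRC / FCS.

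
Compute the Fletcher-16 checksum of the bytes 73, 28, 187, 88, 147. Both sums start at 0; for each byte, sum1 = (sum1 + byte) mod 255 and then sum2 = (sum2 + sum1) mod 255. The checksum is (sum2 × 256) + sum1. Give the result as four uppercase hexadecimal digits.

Running sums (mod 255):
  after byte 0 (73): sum1=73, sum2=73
  after byte 1 (28): sum1=101, sum2=174
  after byte 2 (187): sum1=33, sum2=207
  after byte 3 (88): sum1=121, sum2=73
  after byte 4 (147): sum1=13, sum2=86
Checksum = sum2·256 + sum1 = 86·256 + 13 = 22029 = 0x560D.

560D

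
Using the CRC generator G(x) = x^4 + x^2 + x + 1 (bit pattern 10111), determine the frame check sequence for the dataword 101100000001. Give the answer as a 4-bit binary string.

Append 4 zeros: 1011000000010000. Divide by 10111 (XOR where the leading bit is 1):
  pos 0: 10110 XOR 10111 = 00001
  pos 4: 10000 XOR 10111 = 00111
  pos 6: 11100 XOR 10111 = 01011
  pos 7: 10111 XOR 10111 = 00000
Remainder (last 4 bits) = 0000. This is the CRC / FCS.

0000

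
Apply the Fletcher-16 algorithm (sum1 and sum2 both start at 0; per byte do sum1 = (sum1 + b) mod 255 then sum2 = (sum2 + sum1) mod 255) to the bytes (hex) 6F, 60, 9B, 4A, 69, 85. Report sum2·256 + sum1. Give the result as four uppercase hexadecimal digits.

24A4

Running sums (mod 255):
  after byte 0 (6F): sum1=111, sum2=111
  after byte 1 (60): sum1=207, sum2=63
  after byte 2 (9B): sum1=107, sum2=170
  after byte 3 (4A): sum1=181, sum2=96
  after byte 4 (69): sum1=31, sum2=127
  after byte 5 (85): sum1=164, sum2=36
Checksum = sum2·256 + sum1 = 36·256 + 164 = 9380 = 0x24A4.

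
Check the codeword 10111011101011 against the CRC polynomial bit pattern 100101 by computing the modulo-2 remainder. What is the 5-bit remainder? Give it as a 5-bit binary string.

Modulo-2 division of 10111011101011 by 100101:
  pos 0: 101110 XOR 100101 = 001011
  pos 2: 101111 XOR 100101 = 001010
  pos 4: 101010 XOR 100101 = 001111
  pos 6: 111110 XOR 100101 = 011011
  pos 7: 110111 XOR 100101 = 010010
  pos 8: 100101 XOR 100101 = 000000
Remainder = 00000 (zero — the frame passes the CRC check).

00000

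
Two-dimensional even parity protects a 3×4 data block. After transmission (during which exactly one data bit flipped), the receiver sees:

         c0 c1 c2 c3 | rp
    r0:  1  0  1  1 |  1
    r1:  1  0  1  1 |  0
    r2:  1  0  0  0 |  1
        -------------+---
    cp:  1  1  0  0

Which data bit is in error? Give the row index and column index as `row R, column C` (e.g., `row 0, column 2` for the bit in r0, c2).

Recompute each row's even parity and compare to rp:
  r0: data parity 1, sent rp 1 → ok
  r1: data parity 1, sent rp 0 → mismatch
  r2: data parity 1, sent rp 1 → ok
Recompute each column's even parity and compare to cp:
  c0: data parity 1, sent cp 1 → ok
  c1: data parity 0, sent cp 1 → mismatch
  c2: data parity 0, sent cp 0 → ok
  c3: data parity 0, sent cp 0 → ok
Exactly one row (r1) and one column (c1) fail → the flipped bit is at their intersection.

row 1, column 1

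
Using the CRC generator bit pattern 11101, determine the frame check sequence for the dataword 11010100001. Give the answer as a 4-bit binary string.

1011

Append 4 zeros: 110101000010000. Divide by 11101 (XOR where the leading bit is 1):
  pos 0: 11010 XOR 11101 = 00111
  pos 2: 11110 XOR 11101 = 00011
  pos 5: 11000 XOR 11101 = 00101
  pos 7: 10110 XOR 11101 = 01011
  pos 8: 10110 XOR 11101 = 01011
  pos 9: 10110 XOR 11101 = 01011
  pos 10: 10110 XOR 11101 = 01011
Remainder (last 4 bits) = 1011. This is the CRC / FCS.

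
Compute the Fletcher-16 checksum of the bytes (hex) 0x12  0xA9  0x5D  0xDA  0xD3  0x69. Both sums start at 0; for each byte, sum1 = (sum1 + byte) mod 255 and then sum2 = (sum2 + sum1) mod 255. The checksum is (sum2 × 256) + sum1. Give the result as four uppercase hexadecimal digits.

Running sums (mod 255):
  after byte 0 (0x12): sum1=18, sum2=18
  after byte 1 (0xA9): sum1=187, sum2=205
  after byte 2 (0x5D): sum1=25, sum2=230
  after byte 3 (0xDA): sum1=243, sum2=218
  after byte 4 (0xD3): sum1=199, sum2=162
  after byte 5 (0x69): sum1=49, sum2=211
Checksum = sum2·256 + sum1 = 211·256 + 49 = 54065 = 0xD331.

D331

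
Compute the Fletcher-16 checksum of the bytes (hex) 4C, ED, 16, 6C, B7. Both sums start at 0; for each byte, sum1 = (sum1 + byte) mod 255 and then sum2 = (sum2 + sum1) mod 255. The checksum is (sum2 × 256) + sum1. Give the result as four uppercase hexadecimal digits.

Running sums (mod 255):
  after byte 0 (4C): sum1=76, sum2=76
  after byte 1 (ED): sum1=58, sum2=134
  after byte 2 (16): sum1=80, sum2=214
  after byte 3 (6C): sum1=188, sum2=147
  after byte 4 (B7): sum1=116, sum2=8
Checksum = sum2·256 + sum1 = 8·256 + 116 = 2164 = 0x0874.

0874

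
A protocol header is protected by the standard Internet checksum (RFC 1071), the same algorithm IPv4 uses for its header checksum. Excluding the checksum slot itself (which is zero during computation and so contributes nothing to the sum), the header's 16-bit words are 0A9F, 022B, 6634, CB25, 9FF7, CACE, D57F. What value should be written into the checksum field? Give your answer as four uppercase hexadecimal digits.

8195

One's-complement addition (fold any carry out of bit 15 back into bit 0):
  0x0A9F + 0x022B = 0x00CCA
  0x0CCA + 0x6634 = 0x072FE
  0x72FE + 0xCB25 = 0x13E23 → wrap carry → 0x3E24
  0x3E24 + 0x9FF7 = 0x0DE1B
  0xDE1B + 0xCACE = 0x1A8E9 → wrap carry → 0xA8EA
  0xA8EA + 0xD57F = 0x17E69 → wrap carry → 0x7E6A
One's-complement sum = 0x7E6A.
Checksum = ~0x7E6A & 0xFFFF = 0x8195.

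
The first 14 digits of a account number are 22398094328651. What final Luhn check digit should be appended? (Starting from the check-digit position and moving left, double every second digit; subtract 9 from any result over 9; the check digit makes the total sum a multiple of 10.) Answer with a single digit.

2

Partial digits right→left: 1 5 6 8 2 3 4 9 0 8 9 3 2 2
Double every second digit counting from the check-digit position (so the 1st, 3rd, 5th, ... of the partial from the right).
  doubled (with −9 where >9): 2 3 4 8 0 9 4 → sum 30
  kept as-is: 5 8 3 9 8 3 2 → sum 38
Total = 30 + 38 = 68.
Check digit = (10 − (68 mod 10)) mod 10 = 2.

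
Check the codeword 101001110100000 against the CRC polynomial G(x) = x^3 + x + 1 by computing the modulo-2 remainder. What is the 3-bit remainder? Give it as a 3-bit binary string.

110

Modulo-2 division of 101001110100000 by 1011:
  pos 0: 1010 XOR 1011 = 0001
  pos 3: 1011 XOR 1011 = 0000
  pos 7: 1010 XOR 1011 = 0001
  pos 10: 1000 XOR 1011 = 0011
Remainder = 110 (nonzero — an error is detected).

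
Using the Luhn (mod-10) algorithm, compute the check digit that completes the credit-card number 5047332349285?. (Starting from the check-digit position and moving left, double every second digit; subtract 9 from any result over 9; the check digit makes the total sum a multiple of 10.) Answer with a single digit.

Partial digits right→left: 5 8 2 9 4 3 2 3 3 7 4 0 5
Double every second digit counting from the check-digit position (so the 1st, 3rd, 5th, ... of the partial from the right).
  doubled (with −9 where >9): 1 4 8 4 6 8 1 → sum 32
  kept as-is: 8 9 3 3 7 0 → sum 30
Total = 32 + 30 = 62.
Check digit = (10 − (62 mod 10)) mod 10 = 8.

8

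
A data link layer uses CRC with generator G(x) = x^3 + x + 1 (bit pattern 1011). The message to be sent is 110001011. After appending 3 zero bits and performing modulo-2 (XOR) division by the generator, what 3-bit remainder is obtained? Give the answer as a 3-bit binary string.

101

Append 3 zeros: 110001011000. Divide by 1011 (XOR where the leading bit is 1):
  pos 0: 1100 XOR 1011 = 0111
  pos 1: 1110 XOR 1011 = 0101
  pos 2: 1011 XOR 1011 = 0000
  pos 7: 1100 XOR 1011 = 0111
  pos 8: 1110 XOR 1011 = 0101
Remainder (last 3 bits) = 101. This is the CRC / FCS.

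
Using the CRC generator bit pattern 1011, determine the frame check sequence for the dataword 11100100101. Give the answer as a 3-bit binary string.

010

Append 3 zeros: 11100100101000. Divide by 1011 (XOR where the leading bit is 1):
  pos 0: 1110 XOR 1011 = 0101
  pos 1: 1010 XOR 1011 = 0001
  pos 4: 1100 XOR 1011 = 0111
  pos 5: 1111 XOR 1011 = 0100
  pos 6: 1000 XOR 1011 = 0011
  pos 8: 1110 XOR 1011 = 0101
  pos 9: 1010 XOR 1011 = 0001
Remainder (last 3 bits) = 010. This is the CRC / FCS.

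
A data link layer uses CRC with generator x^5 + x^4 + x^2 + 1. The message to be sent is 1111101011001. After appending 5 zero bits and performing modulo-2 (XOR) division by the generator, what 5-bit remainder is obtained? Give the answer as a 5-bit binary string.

Append 5 zeros: 111110101100100000. Divide by 110101 (XOR where the leading bit is 1):
  pos 0: 111110 XOR 110101 = 001011
  pos 2: 101110 XOR 110101 = 011011
  pos 3: 110111 XOR 110101 = 000010
  pos 7: 101001 XOR 110101 = 011100
  pos 8: 111000 XOR 110101 = 001101
  pos 10: 110100 XOR 110101 = 000001
Remainder (last 5 bits) = 00100. This is the CRC / FCS.

00100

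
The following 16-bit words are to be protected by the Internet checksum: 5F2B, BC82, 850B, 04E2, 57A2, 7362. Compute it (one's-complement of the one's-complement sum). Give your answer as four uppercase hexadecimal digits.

8F5F

One's-complement addition (fold any carry out of bit 15 back into bit 0):
  0x5F2B + 0xBC82 = 0x11BAD → wrap carry → 0x1BAE
  0x1BAE + 0x850B = 0x0A0B9
  0xA0B9 + 0x04E2 = 0x0A59B
  0xA59B + 0x57A2 = 0x0FD3D
  0xFD3D + 0x7362 = 0x1709F → wrap carry → 0x70A0
One's-complement sum = 0x70A0.
Checksum = ~0x70A0 & 0xFFFF = 0x8F5F.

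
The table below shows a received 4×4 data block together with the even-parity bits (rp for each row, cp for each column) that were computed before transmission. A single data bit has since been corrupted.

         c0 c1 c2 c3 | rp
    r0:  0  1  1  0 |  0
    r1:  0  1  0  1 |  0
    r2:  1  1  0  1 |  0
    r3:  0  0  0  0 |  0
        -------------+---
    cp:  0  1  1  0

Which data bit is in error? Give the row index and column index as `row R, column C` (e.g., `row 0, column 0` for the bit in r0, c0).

Recompute each row's even parity and compare to rp:
  r0: data parity 0, sent rp 0 → ok
  r1: data parity 0, sent rp 0 → ok
  r2: data parity 1, sent rp 0 → mismatch
  r3: data parity 0, sent rp 0 → ok
Recompute each column's even parity and compare to cp:
  c0: data parity 1, sent cp 0 → mismatch
  c1: data parity 1, sent cp 1 → ok
  c2: data parity 1, sent cp 1 → ok
  c3: data parity 0, sent cp 0 → ok
Exactly one row (r2) and one column (c0) fail → the flipped bit is at their intersection.

row 2, column 0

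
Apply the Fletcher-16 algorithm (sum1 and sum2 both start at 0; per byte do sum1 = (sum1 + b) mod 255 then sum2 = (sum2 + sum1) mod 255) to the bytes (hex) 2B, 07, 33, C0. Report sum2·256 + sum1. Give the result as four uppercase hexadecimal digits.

E826

Running sums (mod 255):
  after byte 0 (2B): sum1=43, sum2=43
  after byte 1 (07): sum1=50, sum2=93
  after byte 2 (33): sum1=101, sum2=194
  after byte 3 (C0): sum1=38, sum2=232
Checksum = sum2·256 + sum1 = 232·256 + 38 = 59430 = 0xE826.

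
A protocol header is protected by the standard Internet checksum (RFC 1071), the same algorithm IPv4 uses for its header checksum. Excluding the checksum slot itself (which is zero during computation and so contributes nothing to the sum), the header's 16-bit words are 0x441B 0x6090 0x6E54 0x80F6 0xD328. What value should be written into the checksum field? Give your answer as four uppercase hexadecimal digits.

One's-complement addition (fold any carry out of bit 15 back into bit 0):
  0x441B + 0x6090 = 0x0A4AB
  0xA4AB + 0x6E54 = 0x112FF → wrap carry → 0x1300
  0x1300 + 0x80F6 = 0x093F6
  0x93F6 + 0xD328 = 0x1671E → wrap carry → 0x671F
One's-complement sum = 0x671F.
Checksum = ~0x671F & 0xFFFF = 0x98E0.

98E0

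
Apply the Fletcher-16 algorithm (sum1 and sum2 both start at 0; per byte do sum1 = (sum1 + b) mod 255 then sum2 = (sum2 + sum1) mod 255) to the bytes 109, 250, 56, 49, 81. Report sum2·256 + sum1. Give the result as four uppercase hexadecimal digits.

Running sums (mod 255):
  after byte 0 (109): sum1=109, sum2=109
  after byte 1 (250): sum1=104, sum2=213
  after byte 2 (56): sum1=160, sum2=118
  after byte 3 (49): sum1=209, sum2=72
  after byte 4 (81): sum1=35, sum2=107
Checksum = sum2·256 + sum1 = 107·256 + 35 = 27427 = 0x6B23.

6B23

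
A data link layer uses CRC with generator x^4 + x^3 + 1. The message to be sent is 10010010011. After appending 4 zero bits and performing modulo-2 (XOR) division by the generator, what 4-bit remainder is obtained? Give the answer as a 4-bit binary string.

1101

Append 4 zeros: 100100100110000. Divide by 11001 (XOR where the leading bit is 1):
  pos 0: 10010 XOR 11001 = 01011
  pos 1: 10110 XOR 11001 = 01111
  pos 2: 11111 XOR 11001 = 00110
  pos 4: 11000 XOR 11001 = 00001
  pos 8: 11100 XOR 11001 = 00101
  pos 10: 10100 XOR 11001 = 01101
Remainder (last 4 bits) = 1101. This is the CRC / FCS.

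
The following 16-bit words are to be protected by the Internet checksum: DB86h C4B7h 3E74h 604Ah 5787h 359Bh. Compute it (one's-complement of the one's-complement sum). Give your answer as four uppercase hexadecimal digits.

33E0

One's-complement addition (fold any carry out of bit 15 back into bit 0):
  0xDB86 + 0xC4B7 = 0x1A03D → wrap carry → 0xA03E
  0xA03E + 0x3E74 = 0x0DEB2
  0xDEB2 + 0x604A = 0x13EFC → wrap carry → 0x3EFD
  0x3EFD + 0x5787 = 0x09684
  0x9684 + 0x359B = 0x0CC1F
One's-complement sum = 0xCC1F.
Checksum = ~0xCC1F & 0xFFFF = 0x33E0.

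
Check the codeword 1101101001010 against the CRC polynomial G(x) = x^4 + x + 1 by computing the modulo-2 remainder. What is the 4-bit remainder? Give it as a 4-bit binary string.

Modulo-2 division of 1101101001010 by 10011:
  pos 0: 11011 XOR 10011 = 01000
  pos 1: 10000 XOR 10011 = 00011
  pos 4: 11100 XOR 10011 = 01111
  pos 5: 11111 XOR 10011 = 01100
  pos 6: 11000 XOR 10011 = 01011
  pos 7: 10111 XOR 10011 = 00100
Remainder = 1000 (nonzero — an error is detected).

1000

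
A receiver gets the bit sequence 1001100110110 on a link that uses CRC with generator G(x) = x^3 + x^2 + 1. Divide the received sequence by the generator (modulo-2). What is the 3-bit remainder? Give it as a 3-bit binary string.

Modulo-2 division of 1001100110110 by 1101:
  pos 0: 1001 XOR 1101 = 0100
  pos 1: 1001 XOR 1101 = 0100
  pos 2: 1000 XOR 1101 = 0101
  pos 3: 1010 XOR 1101 = 0111
  pos 4: 1111 XOR 1101 = 0010
  pos 6: 1010 XOR 1101 = 0111
  pos 7: 1111 XOR 1101 = 0010
  pos 9: 1010 XOR 1101 = 0111
Remainder = 111 (nonzero — an error is detected).

111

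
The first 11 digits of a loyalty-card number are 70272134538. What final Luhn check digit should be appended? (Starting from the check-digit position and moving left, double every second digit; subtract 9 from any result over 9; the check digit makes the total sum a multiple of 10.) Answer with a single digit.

Partial digits right→left: 8 3 5 4 3 1 2 7 2 0 7
Double every second digit counting from the check-digit position (so the 1st, 3rd, 5th, ... of the partial from the right).
  doubled (with −9 where >9): 7 1 6 4 4 5 → sum 27
  kept as-is: 3 4 1 7 0 → sum 15
Total = 27 + 15 = 42.
Check digit = (10 − (42 mod 10)) mod 10 = 8.

8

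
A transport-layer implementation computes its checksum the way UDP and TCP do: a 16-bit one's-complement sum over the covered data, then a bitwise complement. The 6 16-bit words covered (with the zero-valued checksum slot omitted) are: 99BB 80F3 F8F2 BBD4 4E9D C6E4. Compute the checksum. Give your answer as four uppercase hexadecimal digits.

1B07

One's-complement addition (fold any carry out of bit 15 back into bit 0):
  0x99BB + 0x80F3 = 0x11AAE → wrap carry → 0x1AAF
  0x1AAF + 0xF8F2 = 0x113A1 → wrap carry → 0x13A2
  0x13A2 + 0xBBD4 = 0x0CF76
  0xCF76 + 0x4E9D = 0x11E13 → wrap carry → 0x1E14
  0x1E14 + 0xC6E4 = 0x0E4F8
One's-complement sum = 0xE4F8.
Checksum = ~0xE4F8 & 0xFFFF = 0x1B07.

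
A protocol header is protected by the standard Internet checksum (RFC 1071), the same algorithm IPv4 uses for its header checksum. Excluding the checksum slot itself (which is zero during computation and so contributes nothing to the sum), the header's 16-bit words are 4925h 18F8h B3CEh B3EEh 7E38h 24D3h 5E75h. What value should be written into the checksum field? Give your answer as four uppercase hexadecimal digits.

One's-complement addition (fold any carry out of bit 15 back into bit 0):
  0x4925 + 0x18F8 = 0x0621D
  0x621D + 0xB3CE = 0x115EB → wrap carry → 0x15EC
  0x15EC + 0xB3EE = 0x0C9DA
  0xC9DA + 0x7E38 = 0x14812 → wrap carry → 0x4813
  0x4813 + 0x24D3 = 0x06CE6
  0x6CE6 + 0x5E75 = 0x0CB5B
One's-complement sum = 0xCB5B.
Checksum = ~0xCB5B & 0xFFFF = 0x34A4.

34A4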